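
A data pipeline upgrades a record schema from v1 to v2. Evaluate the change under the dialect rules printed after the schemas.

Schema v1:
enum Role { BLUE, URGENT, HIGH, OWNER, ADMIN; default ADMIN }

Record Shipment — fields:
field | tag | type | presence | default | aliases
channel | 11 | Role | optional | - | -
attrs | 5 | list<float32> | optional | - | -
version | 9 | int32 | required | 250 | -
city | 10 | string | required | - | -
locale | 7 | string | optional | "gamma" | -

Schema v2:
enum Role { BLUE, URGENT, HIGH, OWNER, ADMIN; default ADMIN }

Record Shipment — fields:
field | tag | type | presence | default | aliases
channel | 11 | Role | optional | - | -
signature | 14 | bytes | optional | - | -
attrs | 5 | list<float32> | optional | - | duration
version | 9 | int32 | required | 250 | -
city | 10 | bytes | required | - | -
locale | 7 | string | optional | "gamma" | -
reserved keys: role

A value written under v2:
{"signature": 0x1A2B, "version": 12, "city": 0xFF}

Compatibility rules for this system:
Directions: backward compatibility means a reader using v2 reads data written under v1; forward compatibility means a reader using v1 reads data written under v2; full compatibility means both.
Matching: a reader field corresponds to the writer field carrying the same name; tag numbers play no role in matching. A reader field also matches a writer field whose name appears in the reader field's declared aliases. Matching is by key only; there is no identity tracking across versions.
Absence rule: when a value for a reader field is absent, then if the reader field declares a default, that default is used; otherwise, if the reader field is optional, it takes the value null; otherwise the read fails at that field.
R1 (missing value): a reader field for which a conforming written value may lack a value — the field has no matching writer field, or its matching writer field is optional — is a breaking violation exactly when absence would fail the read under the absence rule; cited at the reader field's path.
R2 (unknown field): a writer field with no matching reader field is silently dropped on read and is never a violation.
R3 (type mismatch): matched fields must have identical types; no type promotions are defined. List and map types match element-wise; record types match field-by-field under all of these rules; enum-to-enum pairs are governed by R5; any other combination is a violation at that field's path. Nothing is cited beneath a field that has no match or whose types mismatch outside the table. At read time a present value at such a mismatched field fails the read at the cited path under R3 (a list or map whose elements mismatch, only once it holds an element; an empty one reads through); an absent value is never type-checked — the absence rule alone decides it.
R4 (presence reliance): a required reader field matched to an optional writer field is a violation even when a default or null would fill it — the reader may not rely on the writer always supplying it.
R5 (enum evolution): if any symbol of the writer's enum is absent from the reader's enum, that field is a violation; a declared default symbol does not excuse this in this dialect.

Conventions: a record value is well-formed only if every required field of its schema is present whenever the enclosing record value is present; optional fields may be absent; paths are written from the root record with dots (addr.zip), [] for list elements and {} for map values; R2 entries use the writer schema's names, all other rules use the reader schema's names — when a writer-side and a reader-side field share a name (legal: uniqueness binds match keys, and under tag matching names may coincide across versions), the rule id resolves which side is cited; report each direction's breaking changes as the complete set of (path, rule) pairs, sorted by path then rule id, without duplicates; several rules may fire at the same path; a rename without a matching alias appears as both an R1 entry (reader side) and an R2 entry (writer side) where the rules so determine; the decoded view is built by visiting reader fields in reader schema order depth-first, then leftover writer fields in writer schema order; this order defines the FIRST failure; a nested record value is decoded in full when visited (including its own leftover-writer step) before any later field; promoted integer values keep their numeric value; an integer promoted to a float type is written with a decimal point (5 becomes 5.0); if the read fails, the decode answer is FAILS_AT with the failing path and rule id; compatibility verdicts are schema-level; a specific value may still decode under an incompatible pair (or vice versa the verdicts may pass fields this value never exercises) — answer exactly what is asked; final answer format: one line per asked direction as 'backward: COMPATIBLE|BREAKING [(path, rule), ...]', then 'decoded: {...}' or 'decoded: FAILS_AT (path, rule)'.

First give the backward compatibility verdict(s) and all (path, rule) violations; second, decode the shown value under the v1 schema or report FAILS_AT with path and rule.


each type pair in Shipment: writer, then reader
backward for Shipment (reader v2, writer v1):
  Role -> Role, writer optional: channel aligns to channel
  no writer field matches reader signature
  list<float32> -> list<float32>, writer optional: attrs aligns to attrs
  int32 -> int32, writer required: version aligns to version
  string -> bytes, writer required: city aligns to city
  string -> string, writer optional: locale aligns to locale
  violation R3 at city
  backward on Shipment therefore BREAKING (1)
decode (reader v1):
  channel := null (not supplied -> null)
  attrs := null (not supplied -> null)
  version := 12
  read fails at city under R3
  => FAILS_AT (city, R3)
the other Shipment changes do not affect what is asked:
  added field signature to record Shipment: optional bytes, tag 14 (in v2 it sits immediately before attrs) -> fires no rule on Shipment, leaving the asked answer as it is

backward: BREAKING [(city, R3)]; decoded: FAILS_AT (city, R3)


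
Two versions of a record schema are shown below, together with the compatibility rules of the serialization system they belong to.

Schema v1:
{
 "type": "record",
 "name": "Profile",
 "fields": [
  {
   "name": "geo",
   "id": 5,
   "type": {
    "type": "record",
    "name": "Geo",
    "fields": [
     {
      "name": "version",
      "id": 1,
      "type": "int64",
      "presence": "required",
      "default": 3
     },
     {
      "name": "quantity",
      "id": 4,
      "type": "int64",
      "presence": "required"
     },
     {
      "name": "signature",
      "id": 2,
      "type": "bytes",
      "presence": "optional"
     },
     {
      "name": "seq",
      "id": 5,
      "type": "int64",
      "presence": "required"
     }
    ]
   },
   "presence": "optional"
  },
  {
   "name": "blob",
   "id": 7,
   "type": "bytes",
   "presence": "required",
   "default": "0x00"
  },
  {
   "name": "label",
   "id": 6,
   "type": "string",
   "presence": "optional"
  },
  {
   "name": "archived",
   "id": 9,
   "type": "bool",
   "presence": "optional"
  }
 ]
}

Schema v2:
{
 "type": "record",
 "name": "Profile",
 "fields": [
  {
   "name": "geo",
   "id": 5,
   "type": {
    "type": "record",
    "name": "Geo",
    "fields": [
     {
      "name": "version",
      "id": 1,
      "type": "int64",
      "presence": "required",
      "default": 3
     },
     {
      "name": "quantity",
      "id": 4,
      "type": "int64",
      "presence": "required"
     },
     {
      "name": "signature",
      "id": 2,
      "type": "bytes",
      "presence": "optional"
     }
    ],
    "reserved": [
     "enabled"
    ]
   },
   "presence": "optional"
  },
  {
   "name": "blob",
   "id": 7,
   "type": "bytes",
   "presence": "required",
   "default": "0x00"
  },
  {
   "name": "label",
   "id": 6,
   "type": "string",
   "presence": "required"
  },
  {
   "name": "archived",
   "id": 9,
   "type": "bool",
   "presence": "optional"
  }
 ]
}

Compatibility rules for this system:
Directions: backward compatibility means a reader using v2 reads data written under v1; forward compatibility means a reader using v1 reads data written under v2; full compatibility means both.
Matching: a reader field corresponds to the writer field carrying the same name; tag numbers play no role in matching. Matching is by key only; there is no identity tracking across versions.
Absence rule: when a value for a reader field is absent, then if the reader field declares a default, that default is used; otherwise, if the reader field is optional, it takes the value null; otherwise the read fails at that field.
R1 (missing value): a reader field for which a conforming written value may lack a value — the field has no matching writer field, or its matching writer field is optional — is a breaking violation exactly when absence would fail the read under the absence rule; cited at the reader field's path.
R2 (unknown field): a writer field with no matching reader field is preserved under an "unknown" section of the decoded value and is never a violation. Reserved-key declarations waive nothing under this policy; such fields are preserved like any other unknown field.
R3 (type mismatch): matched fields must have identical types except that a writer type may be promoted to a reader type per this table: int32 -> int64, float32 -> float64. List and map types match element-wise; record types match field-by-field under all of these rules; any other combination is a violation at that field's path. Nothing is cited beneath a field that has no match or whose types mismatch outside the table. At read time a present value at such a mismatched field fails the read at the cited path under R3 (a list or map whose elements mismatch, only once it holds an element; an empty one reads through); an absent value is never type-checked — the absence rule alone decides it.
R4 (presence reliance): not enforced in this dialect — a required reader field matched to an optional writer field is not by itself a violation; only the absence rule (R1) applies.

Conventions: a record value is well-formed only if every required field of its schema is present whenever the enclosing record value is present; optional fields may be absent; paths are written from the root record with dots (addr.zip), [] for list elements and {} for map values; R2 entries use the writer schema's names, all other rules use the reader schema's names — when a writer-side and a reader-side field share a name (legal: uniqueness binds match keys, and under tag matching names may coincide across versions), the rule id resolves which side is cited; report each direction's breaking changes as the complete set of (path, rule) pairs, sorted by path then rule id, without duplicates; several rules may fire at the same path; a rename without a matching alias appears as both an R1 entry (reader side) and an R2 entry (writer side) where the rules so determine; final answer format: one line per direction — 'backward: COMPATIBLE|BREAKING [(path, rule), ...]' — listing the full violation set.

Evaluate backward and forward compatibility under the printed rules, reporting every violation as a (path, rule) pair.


backward: BREAKING [(label, R1)]; forward: BREAKING [(geo.seq, R1)]

each type pair in Profile: writer, then reader
backward on Profile — v2 reading data written by v1:
  geo: paired with writer geo (Geo -> Geo; writer optional)
  blob: paired with writer blob (bytes -> bytes; writer required)
  label: paired with writer label (string -> string; writer optional)
  archived: paired with writer archived (bool -> bool; writer optional)
  geo.version: paired with writer geo.version (int64 -> int64; writer required)
  geo.quantity: paired with writer geo.quantity (int64 -> int64; writer required)
  geo.signature: paired with writer geo.signature (bytes -> bytes; writer optional)
  writer geo.seq: unknown to reader
  rule R1 violated at label
  => backward: BREAKING (1)
forward on Profile — v1 reading data written by v2:
  geo: paired with writer geo (Geo -> Geo; writer optional)
  blob: paired with writer blob (bytes -> bytes; writer required)
  label: paired with writer label (string -> string; writer required)
  archived: paired with writer archived (bool -> bool; writer optional)
  geo.version: paired with writer geo.version (int64 -> int64; writer required)
  geo.quantity: paired with writer geo.quantity (int64 -> int64; writer required)
  geo.signature: paired with writer geo.signature (bytes -> bytes; writer optional)
  geo.seq: no writer-side match
  rule R1 violated at geo.seq
  => forward: BREAKING (1)


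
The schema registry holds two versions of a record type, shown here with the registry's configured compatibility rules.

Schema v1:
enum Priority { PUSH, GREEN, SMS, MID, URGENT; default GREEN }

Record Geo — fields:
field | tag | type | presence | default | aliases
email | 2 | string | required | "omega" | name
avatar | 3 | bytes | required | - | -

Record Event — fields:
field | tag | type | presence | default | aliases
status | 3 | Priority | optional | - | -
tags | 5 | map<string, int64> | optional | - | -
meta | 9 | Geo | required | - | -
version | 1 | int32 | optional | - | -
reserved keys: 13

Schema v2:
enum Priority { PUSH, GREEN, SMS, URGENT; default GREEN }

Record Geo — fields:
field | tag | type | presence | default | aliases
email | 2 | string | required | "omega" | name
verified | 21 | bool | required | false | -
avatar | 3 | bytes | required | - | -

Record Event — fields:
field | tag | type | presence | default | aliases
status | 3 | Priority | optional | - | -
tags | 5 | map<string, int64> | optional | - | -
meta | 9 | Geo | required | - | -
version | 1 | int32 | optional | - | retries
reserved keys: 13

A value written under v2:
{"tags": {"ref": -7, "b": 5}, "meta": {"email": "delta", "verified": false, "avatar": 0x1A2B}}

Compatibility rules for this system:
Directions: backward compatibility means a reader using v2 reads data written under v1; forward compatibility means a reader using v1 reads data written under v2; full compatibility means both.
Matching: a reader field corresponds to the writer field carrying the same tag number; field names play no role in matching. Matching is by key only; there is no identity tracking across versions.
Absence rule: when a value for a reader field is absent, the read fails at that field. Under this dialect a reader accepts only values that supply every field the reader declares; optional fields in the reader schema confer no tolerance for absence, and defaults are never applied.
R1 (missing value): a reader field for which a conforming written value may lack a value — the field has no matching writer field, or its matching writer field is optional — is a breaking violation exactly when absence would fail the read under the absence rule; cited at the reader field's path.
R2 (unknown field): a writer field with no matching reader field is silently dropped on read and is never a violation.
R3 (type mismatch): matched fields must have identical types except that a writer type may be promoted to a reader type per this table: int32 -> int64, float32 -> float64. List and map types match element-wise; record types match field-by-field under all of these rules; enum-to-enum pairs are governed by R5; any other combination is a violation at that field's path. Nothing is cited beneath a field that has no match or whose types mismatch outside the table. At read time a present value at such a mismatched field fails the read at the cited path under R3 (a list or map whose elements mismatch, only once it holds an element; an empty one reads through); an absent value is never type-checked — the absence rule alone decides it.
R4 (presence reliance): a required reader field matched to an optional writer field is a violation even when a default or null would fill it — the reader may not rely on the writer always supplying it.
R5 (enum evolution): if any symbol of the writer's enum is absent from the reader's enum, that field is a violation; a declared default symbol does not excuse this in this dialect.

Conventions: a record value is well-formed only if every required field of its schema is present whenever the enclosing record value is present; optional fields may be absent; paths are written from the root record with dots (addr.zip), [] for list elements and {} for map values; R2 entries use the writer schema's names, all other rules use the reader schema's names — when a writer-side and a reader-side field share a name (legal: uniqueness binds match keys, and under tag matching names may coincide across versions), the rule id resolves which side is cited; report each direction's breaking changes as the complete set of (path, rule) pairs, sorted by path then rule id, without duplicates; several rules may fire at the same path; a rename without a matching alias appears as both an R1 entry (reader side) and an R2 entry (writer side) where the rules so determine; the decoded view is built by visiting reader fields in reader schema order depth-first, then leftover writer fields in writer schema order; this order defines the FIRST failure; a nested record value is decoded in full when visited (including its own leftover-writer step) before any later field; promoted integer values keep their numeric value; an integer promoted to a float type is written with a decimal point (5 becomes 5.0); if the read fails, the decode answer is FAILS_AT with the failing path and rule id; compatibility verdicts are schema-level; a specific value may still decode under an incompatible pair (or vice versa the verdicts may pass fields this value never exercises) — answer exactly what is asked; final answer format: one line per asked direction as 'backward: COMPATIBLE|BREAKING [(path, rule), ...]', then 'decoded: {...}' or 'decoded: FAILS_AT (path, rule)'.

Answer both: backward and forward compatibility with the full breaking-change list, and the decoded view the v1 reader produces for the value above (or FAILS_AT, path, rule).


backward: BREAKING [(meta.verified, R1), (status, R1), (status, R5), (tags, R1), (version, R1)]; forward: BREAKING [(status, R1), (tags, R1), (version, R1)]; decoded: FAILS_AT (status, R1)

in Event below, arrows point writer -> reader
backward pass over Event, reader schema v2, writer schema v1:
  status <- status (Priority -> Priority, writer optional)
  tags <- tags (map<string, int64> -> map<string, int64>, writer optional)
  meta <- meta (Geo -> Geo, writer required)
  version <- version (int32 -> int32, writer optional)
  meta.email <- meta.email (string -> string, writer required)
  meta.verified has no writer counterpart
  meta.avatar <- meta.avatar (bytes -> bytes, writer required)
  breaking: (meta.verified, R1)
  breaking: (status, R1)
  breaking: (status, R5)
  breaking: (tags, R1)
  breaking: (version, R1)
  backward on Event therefore BREAKING (5)
forward pass over Event, reader schema v1, writer schema v2:
  status <- status (Priority -> Priority, writer optional)
  tags <- tags (map<string, int64> -> map<string, int64>, writer optional)
  meta <- meta (Geo -> Geo, writer required)
  version <- version (int32 -> int32, writer optional)
  meta.email <- meta.email (string -> string, writer required)
  meta.avatar <- meta.avatar (bytes -> bytes, writer required)
  leftover writer field: meta.verified
  breaking: (status, R1)
  breaking: (tags, R1)
  breaking: (version, R1)
  forward on Event therefore BREAKING (3)
decoding the Event value with the v1 reader:
  read fails at status under R1 (no fill)
  => FAILS_AT (status, R1)


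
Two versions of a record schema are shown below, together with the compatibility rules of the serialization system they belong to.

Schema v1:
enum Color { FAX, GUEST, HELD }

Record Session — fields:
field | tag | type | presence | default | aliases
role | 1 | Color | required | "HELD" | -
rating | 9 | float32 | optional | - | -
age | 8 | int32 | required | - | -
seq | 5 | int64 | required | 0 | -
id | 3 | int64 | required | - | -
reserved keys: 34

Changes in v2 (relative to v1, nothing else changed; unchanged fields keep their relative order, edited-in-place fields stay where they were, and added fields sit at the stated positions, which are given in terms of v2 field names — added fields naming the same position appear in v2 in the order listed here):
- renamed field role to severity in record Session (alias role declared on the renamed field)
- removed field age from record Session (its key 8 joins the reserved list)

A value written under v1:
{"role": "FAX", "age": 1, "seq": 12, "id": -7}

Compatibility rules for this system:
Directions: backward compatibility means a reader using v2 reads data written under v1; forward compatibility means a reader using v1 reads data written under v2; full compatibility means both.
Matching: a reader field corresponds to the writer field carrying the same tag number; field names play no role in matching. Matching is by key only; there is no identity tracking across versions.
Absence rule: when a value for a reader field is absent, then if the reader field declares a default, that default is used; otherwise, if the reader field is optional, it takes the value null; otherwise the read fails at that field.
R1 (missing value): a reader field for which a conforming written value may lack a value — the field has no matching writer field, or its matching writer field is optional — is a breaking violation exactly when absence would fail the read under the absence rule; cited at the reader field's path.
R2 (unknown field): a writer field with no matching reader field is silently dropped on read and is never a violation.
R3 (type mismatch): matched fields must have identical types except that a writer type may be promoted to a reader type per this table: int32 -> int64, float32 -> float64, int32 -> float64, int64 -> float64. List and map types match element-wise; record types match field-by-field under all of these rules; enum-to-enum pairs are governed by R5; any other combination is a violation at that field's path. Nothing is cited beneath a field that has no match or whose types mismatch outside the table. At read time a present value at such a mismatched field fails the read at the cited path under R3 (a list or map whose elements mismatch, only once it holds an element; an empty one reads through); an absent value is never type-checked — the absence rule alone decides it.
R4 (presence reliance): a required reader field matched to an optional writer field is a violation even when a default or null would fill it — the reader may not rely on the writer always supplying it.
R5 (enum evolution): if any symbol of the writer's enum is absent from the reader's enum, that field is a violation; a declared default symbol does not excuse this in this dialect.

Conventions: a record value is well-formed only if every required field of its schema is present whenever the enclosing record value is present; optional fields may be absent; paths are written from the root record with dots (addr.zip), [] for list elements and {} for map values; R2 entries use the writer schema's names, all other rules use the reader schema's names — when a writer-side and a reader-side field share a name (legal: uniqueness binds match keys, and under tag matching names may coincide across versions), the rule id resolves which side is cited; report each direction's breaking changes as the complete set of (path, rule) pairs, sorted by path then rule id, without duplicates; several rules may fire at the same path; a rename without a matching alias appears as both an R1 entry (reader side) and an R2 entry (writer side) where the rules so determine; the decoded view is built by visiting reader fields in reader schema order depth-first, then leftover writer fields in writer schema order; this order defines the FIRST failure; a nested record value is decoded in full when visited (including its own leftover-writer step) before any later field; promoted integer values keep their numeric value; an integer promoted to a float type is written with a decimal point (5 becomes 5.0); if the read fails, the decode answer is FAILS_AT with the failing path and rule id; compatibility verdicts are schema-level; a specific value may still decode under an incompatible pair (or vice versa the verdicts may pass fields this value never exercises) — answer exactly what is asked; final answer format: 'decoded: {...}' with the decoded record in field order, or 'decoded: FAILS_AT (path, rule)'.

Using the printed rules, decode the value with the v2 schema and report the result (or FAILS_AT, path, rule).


decoded: {"severity": "FAX", "rating": null, "seq": 12, "id": -7}

the writer's type comes first in each Session pair
decoding the Session value with the v2 reader:
  severity := "FAX" (from writer role)
  rating := null (missing; optional => null)
  seq := 12
  id := -7
  writer age: no reader field; dropped
  => decoded: {"severity": "FAX", "rating": null, "seq": 12, "id": -7}


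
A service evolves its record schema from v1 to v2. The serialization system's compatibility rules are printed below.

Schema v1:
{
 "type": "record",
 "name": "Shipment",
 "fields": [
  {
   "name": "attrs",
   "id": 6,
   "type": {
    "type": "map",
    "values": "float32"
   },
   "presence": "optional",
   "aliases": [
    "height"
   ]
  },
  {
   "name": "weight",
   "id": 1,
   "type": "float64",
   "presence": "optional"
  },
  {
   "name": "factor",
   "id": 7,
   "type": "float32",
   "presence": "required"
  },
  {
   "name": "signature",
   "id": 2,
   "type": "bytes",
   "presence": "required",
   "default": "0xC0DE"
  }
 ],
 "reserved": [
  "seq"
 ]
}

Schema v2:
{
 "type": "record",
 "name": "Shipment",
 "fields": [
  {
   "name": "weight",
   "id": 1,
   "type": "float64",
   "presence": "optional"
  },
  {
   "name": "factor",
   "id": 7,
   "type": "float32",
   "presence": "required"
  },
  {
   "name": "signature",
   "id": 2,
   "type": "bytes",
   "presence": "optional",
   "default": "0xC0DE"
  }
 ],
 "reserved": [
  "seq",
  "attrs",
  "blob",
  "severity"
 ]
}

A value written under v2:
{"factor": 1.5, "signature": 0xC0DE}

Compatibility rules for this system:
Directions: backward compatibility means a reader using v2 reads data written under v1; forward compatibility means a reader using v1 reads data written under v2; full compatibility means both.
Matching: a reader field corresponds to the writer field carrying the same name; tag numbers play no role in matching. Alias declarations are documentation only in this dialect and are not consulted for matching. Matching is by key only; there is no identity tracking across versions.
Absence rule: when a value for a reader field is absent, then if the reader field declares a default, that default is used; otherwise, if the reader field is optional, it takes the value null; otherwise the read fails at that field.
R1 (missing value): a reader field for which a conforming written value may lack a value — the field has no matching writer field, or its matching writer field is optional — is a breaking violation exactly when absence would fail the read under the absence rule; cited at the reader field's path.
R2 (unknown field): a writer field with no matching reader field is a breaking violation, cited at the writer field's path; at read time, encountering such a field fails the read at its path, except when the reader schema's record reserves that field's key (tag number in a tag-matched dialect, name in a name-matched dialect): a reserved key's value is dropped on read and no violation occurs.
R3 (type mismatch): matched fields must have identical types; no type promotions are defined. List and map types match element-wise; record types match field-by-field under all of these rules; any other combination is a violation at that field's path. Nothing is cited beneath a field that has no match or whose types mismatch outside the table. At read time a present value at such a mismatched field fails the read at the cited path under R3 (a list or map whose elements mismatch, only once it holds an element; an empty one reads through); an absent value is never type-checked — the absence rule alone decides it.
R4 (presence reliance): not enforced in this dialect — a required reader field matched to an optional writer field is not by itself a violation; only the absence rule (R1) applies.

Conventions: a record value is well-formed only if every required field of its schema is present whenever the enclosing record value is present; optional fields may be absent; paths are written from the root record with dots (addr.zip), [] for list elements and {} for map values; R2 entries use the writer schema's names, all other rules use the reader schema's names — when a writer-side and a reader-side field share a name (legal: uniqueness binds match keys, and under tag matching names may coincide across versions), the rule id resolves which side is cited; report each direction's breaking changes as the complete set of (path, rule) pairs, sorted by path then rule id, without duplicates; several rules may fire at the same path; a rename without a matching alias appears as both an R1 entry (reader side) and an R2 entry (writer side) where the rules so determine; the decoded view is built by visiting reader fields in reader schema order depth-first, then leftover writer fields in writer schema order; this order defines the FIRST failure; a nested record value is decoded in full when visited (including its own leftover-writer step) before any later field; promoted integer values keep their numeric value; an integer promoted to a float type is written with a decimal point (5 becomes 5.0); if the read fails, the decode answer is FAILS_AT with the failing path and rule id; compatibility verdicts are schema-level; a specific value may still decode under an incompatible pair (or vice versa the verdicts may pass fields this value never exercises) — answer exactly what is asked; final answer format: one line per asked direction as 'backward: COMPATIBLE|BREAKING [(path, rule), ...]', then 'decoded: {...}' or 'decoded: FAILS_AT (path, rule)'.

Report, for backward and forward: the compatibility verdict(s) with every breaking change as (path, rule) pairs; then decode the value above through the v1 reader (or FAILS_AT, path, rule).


arrows below run writer -> reader for Shipment
backward pass over Shipment, reader schema v2, writer schema v1:
  weight: paired with writer weight (float64 -> float64; writer optional)
  factor: paired with writer factor (float32 -> float32; writer required)
  signature: paired with writer signature (bytes -> bytes; writer required)
  attrs (writer side), unknown to reader
  => backward: COMPATIBLE
forward pass over Shipment, reader schema v1, writer schema v2:
  attrs: no writer-side match
  weight: paired with writer weight (float64 -> float64; writer optional)
  factor: paired with writer factor (float32 -> float32; writer required)
  signature: paired with writer signature (bytes -> bytes; writer optional)
  => forward: COMPATIBLE
decode (reader v1):
  attrs := null (not supplied -> null)
  weight := null (not supplied -> null)
  factor := 1.5
  signature := 0xC0DE
  => decoded: {"attrs": null, "weight": null, "factor": 1.5, "signature": 0xC0DE}

backward: COMPATIBLE []; forward: COMPATIBLE []; decoded: {"attrs": null, "weight": null, "factor": 1.5, "signature": 0xC0DE}


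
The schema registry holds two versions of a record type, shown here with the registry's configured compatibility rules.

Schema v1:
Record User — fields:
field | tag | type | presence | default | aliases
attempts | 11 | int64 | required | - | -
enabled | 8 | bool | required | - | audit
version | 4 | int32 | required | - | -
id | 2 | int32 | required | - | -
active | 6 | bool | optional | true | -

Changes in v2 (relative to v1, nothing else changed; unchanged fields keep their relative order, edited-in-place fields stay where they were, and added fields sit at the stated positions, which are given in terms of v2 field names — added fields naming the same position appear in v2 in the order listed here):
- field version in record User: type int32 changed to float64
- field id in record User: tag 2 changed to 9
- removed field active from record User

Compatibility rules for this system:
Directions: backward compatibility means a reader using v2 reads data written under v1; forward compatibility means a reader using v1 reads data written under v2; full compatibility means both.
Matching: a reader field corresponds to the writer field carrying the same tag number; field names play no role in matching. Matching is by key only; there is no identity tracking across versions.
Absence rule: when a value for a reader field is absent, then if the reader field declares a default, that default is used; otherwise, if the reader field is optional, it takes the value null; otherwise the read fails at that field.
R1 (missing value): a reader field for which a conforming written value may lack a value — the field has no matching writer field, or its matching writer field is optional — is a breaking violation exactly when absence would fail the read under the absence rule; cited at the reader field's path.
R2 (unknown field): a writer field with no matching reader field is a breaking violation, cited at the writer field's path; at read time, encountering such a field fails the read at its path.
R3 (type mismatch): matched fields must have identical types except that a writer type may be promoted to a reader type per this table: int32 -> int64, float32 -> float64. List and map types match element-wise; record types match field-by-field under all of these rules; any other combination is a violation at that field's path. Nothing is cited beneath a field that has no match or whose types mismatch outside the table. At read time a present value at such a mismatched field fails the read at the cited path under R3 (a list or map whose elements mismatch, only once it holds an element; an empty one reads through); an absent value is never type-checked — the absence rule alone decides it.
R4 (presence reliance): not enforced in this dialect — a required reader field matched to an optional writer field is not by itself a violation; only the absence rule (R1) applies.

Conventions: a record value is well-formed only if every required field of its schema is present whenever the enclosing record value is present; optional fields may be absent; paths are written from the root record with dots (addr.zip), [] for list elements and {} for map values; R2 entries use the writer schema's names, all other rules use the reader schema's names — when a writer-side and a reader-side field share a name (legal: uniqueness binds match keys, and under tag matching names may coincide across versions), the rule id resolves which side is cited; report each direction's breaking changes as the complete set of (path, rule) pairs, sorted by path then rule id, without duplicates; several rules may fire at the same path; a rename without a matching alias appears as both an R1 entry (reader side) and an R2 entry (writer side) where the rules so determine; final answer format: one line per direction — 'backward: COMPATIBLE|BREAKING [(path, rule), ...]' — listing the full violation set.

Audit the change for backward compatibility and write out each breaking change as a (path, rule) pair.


backward: BREAKING [(active, R2), (id, R1), (id, R2), (version, R3)]

arrows below run writer -> reader for User
backward on User — v2 reading data written by v1:
  writer required, int64 -> int64: reader attempts maps from writer attempts
  writer required, bool -> bool: reader enabled maps from writer enabled
  writer required, int32 -> float64: reader version maps from writer version
  id: no writer match
  writer field id has no reader counterpart
  writer field active has no reader counterpart
  breaking: (active, R2)
  breaking: (id, R1)
  breaking: (id, R2)
  breaking: (version, R3)
  => 4 violation(s): backward is BREAKING for User


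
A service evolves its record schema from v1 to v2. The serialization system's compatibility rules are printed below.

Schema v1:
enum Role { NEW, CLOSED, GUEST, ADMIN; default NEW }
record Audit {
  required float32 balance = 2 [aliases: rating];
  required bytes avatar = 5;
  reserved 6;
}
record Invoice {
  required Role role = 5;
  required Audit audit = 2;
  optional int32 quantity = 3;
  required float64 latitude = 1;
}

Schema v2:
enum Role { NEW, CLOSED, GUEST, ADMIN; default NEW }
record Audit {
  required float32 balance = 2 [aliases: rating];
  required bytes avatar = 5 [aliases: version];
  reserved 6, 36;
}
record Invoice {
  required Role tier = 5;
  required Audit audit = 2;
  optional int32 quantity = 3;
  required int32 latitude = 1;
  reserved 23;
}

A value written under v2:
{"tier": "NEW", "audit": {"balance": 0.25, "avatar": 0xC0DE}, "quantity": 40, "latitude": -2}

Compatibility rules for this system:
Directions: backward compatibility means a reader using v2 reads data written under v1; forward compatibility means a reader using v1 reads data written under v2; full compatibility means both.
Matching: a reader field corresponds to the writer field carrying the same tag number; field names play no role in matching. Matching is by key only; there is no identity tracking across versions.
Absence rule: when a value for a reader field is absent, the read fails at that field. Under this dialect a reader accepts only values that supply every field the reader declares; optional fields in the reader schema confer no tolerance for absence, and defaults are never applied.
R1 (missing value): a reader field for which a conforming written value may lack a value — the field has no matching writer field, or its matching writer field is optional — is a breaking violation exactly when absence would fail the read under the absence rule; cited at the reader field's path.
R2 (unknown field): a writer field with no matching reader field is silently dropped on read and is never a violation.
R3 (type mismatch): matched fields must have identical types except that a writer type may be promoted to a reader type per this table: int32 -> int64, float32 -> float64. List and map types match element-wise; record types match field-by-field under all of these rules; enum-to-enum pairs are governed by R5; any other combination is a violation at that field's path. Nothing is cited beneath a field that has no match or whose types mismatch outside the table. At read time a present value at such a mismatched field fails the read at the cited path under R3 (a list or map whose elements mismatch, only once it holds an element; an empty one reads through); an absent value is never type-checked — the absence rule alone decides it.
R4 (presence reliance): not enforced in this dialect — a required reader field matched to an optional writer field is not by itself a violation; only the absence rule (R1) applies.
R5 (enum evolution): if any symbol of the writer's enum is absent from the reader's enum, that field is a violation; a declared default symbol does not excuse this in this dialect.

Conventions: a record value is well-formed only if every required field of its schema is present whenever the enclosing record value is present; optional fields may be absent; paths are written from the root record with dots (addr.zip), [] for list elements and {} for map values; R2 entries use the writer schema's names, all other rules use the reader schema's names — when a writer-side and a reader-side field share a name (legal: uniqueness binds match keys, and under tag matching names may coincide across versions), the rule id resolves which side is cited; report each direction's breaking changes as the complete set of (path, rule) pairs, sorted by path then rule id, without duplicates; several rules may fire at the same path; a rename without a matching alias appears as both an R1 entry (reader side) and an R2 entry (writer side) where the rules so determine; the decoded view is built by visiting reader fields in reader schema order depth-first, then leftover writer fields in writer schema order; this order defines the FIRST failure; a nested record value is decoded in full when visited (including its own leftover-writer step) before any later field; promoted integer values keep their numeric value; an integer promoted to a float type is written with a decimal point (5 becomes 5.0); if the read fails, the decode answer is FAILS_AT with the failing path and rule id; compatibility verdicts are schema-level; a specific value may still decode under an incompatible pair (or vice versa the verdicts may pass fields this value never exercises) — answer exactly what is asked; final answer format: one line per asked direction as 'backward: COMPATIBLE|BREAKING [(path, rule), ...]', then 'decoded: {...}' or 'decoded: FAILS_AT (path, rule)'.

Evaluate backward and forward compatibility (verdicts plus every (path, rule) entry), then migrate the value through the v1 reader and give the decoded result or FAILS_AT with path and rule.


arrows below run writer -> reader for Invoice
backward analysis of Invoice with v2 as reader and v1 as writer:
  Role -> Role, writer required: tier aligns to role
  Audit -> Audit, writer required: audit aligns to audit
  int32 -> int32, writer optional: quantity aligns to quantity
  float64 -> int32, writer required: latitude aligns to latitude
  float32 -> float32, writer required: audit.balance aligns to audit.balance
  bytes -> bytes, writer required: audit.avatar aligns to audit.avatar
  violation R3 at latitude
  violation R1 at quantity
  => backward: BREAKING (2)
forward analysis of Invoice with v1 as reader and v2 as writer:
  Role -> Role, writer required: role aligns to tier
  Audit -> Audit, writer required: audit aligns to audit
  int32 -> int32, writer optional: quantity aligns to quantity
  int32 -> float64, writer required: latitude aligns to latitude
  float32 -> float32, writer required: audit.balance aligns to audit.balance
  bytes -> bytes, writer required: audit.avatar aligns to audit.avatar
  violation R3 at latitude
  violation R1 at quantity
  => forward: BREAKING (2)
decoding the Invoice value with the v1 reader:
  role := "NEW" (from writer tier)
  audit.balance := 0.25
  audit.avatar := 0xC0DE
  quantity := 40
  read fails at latitude under R3
  => FAILS_AT (latitude, R3)

backward: BREAKING [(latitude, R3), (quantity, R1)]; forward: BREAKING [(latitude, R3), (quantity, R1)]; decoded: FAILS_AT (latitude, R3)
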